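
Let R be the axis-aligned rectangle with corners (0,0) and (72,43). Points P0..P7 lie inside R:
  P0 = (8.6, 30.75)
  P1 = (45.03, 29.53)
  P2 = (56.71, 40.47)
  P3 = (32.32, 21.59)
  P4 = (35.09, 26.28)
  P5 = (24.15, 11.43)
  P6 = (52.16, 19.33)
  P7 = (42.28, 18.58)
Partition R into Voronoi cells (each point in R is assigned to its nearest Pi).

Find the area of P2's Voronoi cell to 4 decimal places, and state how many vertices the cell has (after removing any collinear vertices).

Area of P2's cell: 327.5992 (4 vertices)

1. box [0,72]×[0,43]: [(0, 0) (72, 0) (72, 43) (0, 43)]
2. ⊥bis P2·P0 via (32.655,35.61): [(39.8495, 0) (72, 0) (72, 43) (31.1619, 43)]  |A|=1569.2531
3. ⊥bis P2·P1 via (50.87,35): [(72, 12.4407) (72, 43) (43.3768, 43)]  |A|=437.3513
4. ⊥bis P2·P3 via (44.515,31.03): [(72, 12.4407) (72, 43) (43.3768, 43)]  |A|=437.3513
5. ⊥bis P2·P4 via (45.9,33.375): [(72, 12.4407) (72, 43) (43.3768, 43)]  |A|=437.3513
6. ⊥bis P2·P5 via (40.43,25.95): [(72, 12.4407) (72, 43) (43.3768, 43)]  |A|=437.3513
7. ⊥bis P2·P6 via (54.435,29.9): [(55.9529, 29.5733) (72, 26.1195) (72, 43) (43.3768, 43)]  |A|=327.5992
8. ⊥bis P2·P7 via (49.495,29.525): [(55.9529, 29.5733) (72, 26.1195) (72, 43) (43.3768, 43)]  |A|=327.5992
9. canonical 4-gon: [(55.9529, 29.5733) (72, 26.1195) (72, 43) (43.3768, 43)]
10. shoelace: 327.5992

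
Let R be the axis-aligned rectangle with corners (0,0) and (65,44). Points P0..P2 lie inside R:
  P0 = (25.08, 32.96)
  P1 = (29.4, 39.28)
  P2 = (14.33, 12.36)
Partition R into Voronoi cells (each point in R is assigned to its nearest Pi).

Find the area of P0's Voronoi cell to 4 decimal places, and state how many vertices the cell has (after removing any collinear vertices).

1. box [0,65]×[0,44]: [(0, 0) (65, 0) (65, 44) (0, 44)]
2. ⊥bis P0·P1 via (27.24,36.12): [(0, 0) (65, 0) (65, 10.3094) (15.7119, 44) (0, 44)]  |A|=2029.7255
3. ⊥bis P0·P2 via (19.705,22.66): [(0, 32.9429) (63.1279, 0) (65, 0) (65, 10.3094) (15.7119, 44) (0, 44)]  |A|=989.9162
4. canonical 6-gon: [(0, 32.9429) (63.1279, 0) (65, 0) (65, 10.3094) (15.7119, 44) (0, 44)]
5. shoelace: 989.9162

Area of P0's cell: 989.9162 (6 vertices)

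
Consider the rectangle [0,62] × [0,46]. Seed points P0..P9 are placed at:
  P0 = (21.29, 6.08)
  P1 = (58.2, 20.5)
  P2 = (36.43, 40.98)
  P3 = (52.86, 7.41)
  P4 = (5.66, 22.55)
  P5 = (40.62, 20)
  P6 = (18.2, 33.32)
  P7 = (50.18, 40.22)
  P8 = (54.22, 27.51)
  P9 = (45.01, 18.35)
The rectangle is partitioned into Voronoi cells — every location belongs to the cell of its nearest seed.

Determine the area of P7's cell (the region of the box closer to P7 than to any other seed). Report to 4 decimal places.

Area of P7's cell: 225.7969

1. box [0,62]×[0,46]: [(0, 0) (62, 0) (62, 46) (0, 46)]
2. ⊥bis P7·P0 via (35.735,23.15): [(62, 0.924) (62, 46) (8.7326, 46)]  |A|=1200.5406
3. ⊥bis P7·P1 via (54.19,30.36): [(35.9709, 22.9504) (62, 33.5363) (62, 46) (8.7326, 46)]  |A|=776.106
4. ⊥bis P7·P2 via (43.305,40.6): [(42.4757, 25.5959) (62, 33.5363) (62, 46) (43.6035, 46)]  |A|=309.3555
5. ⊥bis P7·P3 via (51.52,23.815): [(42.4757, 25.5959) (62, 33.5363) (62, 46) (43.6035, 46)]  |A|=309.3555
6. ⊥bis P7·P4 via (27.92,31.385): [(42.4757, 25.5959) (62, 33.5363) (62, 46) (43.6035, 46)]  |A|=309.3555
7. ⊥bis P7·P5 via (45.4,30.11): [(42.7933, 31.3424) (49.1804, 28.3226) (62, 33.5363) (62, 46) (43.6035, 46)]  |A|=290.5239
8. ⊥bis P7·P6 via (34.19,36.77): [(42.7933, 31.3424) (49.1804, 28.3226) (62, 33.5363) (62, 46) (43.6035, 46)]  |A|=290.5239
9. ⊥bis P7·P8 via (52.2,33.865): [(42.7933, 31.3424) (43.3845, 31.0629) (62, 36.98) (62, 46) (43.6035, 46)]  |A|=225.7969
10. ⊥bis P7·P9 via (47.595,29.285): [(42.7933, 31.3424) (43.3845, 31.0629) (62, 36.98) (62, 46) (43.6035, 46)]  |A|=225.7969
11. canonical 5-gon: [(42.7933, 31.3424) (43.3845, 31.0629) (62, 36.98) (62, 46) (43.6035, 46)]
12. shoelace: 225.7969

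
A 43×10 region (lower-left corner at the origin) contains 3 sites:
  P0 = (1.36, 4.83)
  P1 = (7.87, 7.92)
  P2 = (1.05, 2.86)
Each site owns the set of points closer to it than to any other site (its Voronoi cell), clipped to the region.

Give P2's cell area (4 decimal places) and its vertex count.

Area of P2's cell: 25.4292 (4 vertices)

1. box [0,43]×[0,10]: [(0, 0) (43, 0) (43, 10) (0, 10)]
2. ⊥bis P2·P0 via (1.205,3.845): [(0, 4.0346) (0, 0) (25.6394, 0)]  |A|=51.7225
3. ⊥bis P2·P1 via (4.46,5.39): [(6.1881, 3.0609) (0, 4.0346) (0, 0) (8.459, 0)]  |A|=25.4292
4. canonical 4-gon: [(6.1881, 3.0609) (0, 4.0346) (0, 0) (8.459, 0)]
5. shoelace: 25.4292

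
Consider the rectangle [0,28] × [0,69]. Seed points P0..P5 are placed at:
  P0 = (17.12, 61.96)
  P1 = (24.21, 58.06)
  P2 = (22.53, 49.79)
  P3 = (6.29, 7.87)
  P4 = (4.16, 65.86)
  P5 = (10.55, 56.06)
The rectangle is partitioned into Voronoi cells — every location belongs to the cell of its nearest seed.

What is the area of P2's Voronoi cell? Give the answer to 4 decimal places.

1. box [0,28]×[0,69]: [(0, 0) (28, 0) (28, 69) (0, 69)]
2. ⊥bis P2·P0 via (19.825,55.875): [(0, 47.0621) (0, 0) (28, 0) (28, 59.5091)]  |A|=1491.9962
3. ⊥bis P2·P1 via (23.37,53.925): [(17.9261, 55.0309) (0, 47.0621) (0, 0) (28, 0) (28, 52.9844)]  |A|=1459.1321
4. ⊥bis P2·P3 via (14.41,28.83): [(17.9261, 55.0309) (0, 47.0621) (0, 34.4125) (28, 23.5652) (28, 52.9844)]  |A|=647.4447
5. ⊥bis P2·P4 via (13.345,57.825): [(17.9261, 55.0309) (6.4302, 49.9205) (0, 42.57) (0, 34.4125) (28, 23.5652) (28, 52.9844)]  |A|=633.0022
6. ⊥bis P2·P5 via (16.54,52.925): [(17.9261, 55.0309) (17.5561, 54.8664) (5.6961, 32.2058) (28, 23.5652) (28, 52.9844)]  |A|=458.7816
7. canonical 5-gon: [(17.9261, 55.0309) (17.5561, 54.8664) (5.6961, 32.2058) (28, 23.5652) (28, 52.9844)]
8. shoelace: 458.7816

Area of P2's cell: 458.7816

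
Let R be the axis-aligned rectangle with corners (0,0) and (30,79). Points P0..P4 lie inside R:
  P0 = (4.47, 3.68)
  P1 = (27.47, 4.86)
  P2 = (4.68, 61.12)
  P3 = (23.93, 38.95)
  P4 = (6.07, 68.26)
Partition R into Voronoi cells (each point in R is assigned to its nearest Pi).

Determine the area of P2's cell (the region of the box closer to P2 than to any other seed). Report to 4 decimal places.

Area of P2's cell: 372.0069

1. box [0,30]×[0,79]: [(0, 0) (30, 0) (30, 79) (0, 79)]
2. ⊥bis P2·P0 via (4.575,32.4): [(0, 32.4167) (30, 32.307) (30, 79) (0, 79)]  |A|=1399.1434
3. ⊥bis P2·P1 via (16.075,32.99): [(0, 32.4167) (14.5287, 32.3636) (30, 38.6308) (30, 79) (0, 79)]  |A|=1350.2251
4. ⊥bis P2·P3 via (14.305,50.035): [(0, 37.6141) (30, 63.6628) (30, 79) (0, 79)]  |A|=850.8461
5. ⊥bis P2·P4 via (5.375,64.69): [(0, 65.7364) (0, 37.6141) (26.4564, 60.5859)]  |A|=372.0069
6. canonical 3-gon: [(0, 65.7364) (0, 37.6141) (26.4564, 60.5859)]
7. shoelace: 372.0069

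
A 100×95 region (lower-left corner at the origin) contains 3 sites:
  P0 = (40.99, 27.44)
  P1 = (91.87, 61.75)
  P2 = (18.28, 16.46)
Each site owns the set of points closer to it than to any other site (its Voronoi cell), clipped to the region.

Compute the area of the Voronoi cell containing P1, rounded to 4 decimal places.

1. box [0,100]×[0,95]: [(0, 0) (100, 0) (100, 95) (0, 95)]
2. ⊥bis P1·P0 via (66.43,44.595): [(96.5018, 0) (100, 0) (100, 95) (32.4403, 95)]  |A|=3375.2487
3. ⊥bis P1·P2 via (55.075,39.105): [(96.5018, 0) (100, 0) (100, 95) (32.4403, 95)]  |A|=3375.2487
4. canonical 4-gon: [(96.5018, 0) (100, 0) (100, 95) (32.4403, 95)]
5. shoelace: 3375.2487

Area of P1's cell: 3375.2487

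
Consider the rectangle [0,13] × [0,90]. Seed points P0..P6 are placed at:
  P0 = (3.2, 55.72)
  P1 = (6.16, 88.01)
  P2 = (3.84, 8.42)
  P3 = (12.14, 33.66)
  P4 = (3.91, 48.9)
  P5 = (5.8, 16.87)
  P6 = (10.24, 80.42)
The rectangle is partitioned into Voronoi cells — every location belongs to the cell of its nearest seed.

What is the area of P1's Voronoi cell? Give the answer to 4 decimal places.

1. box [0,13]×[0,90]: [(0, 0) (13, 0) (13, 90) (0, 90)]
2. ⊥bis P1·P0 via (4.68,71.865): [(0, 72.294) (13, 71.1023) (13, 90) (0, 90)]  |A|=237.9239
3. ⊥bis P1·P2 via (5,48.215): [(0, 72.294) (13, 71.1023) (13, 90) (0, 90)]  |A|=237.9239
4. ⊥bis P1·P3 via (9.15,60.835): [(0, 72.294) (13, 71.1023) (13, 90) (0, 90)]  |A|=237.9239
5. ⊥bis P1·P4 via (5.035,68.455): [(0, 72.294) (13, 71.1023) (13, 90) (0, 90)]  |A|=237.9239
6. ⊥bis P1·P5 via (5.98,52.44): [(0, 72.294) (13, 71.1023) (13, 90) (0, 90)]  |A|=237.9239
7. ⊥bis P1·P6 via (8.2,84.215): [(0, 79.8071) (13, 86.7952) (13, 90) (0, 90)]  |A|=87.0848
8. canonical 4-gon: [(0, 79.8071) (13, 86.7952) (13, 90) (0, 90)]
9. shoelace: 87.0848

Area of P1's cell: 87.0848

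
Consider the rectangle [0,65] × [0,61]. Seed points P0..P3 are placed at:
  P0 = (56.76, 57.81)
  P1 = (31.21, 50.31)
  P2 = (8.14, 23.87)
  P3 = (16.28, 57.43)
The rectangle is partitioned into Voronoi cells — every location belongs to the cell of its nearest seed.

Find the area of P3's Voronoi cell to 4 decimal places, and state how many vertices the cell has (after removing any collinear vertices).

1. box [0,65]×[0,61]: [(0, 0) (65, 0) (65, 61) (0, 61)]
2. ⊥bis P3·P0 via (36.52,57.62): [(0, 0) (37.0609, 0) (36.4883, 61) (0, 61)]  |A|=2243.2497
3. ⊥bis P3·P1 via (23.745,53.87): [(0, 4.0789) (27.1452, 61) (0, 61)]  |A|=772.5689
4. ⊥bis P3·P2 via (12.21,40.65): [(0, 43.6115) (16.8982, 39.5129) (27.1452, 61) (0, 61)]  |A|=438.5534
5. canonical 4-gon: [(0, 43.6115) (16.8982, 39.5129) (27.1452, 61) (0, 61)]
6. shoelace: 438.5534

Area of P3's cell: 438.5534 (4 vertices)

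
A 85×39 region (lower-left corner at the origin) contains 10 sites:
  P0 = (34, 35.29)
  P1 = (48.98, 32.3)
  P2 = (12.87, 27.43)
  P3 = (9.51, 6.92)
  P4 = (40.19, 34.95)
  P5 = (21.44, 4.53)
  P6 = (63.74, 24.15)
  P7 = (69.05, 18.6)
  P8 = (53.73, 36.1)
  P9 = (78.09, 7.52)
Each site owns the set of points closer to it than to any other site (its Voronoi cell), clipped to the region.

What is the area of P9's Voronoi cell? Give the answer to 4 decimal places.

Area of P9's cell: 307.0982

1. box [0,85]×[0,39]: [(0, 0) (85, 0) (85, 39) (0, 39)]
2. ⊥bis P9·P0 via (56.045,21.405): [(42.5631, 0) (85, 0) (85, 39) (67.1272, 39)]  |A|=1176.0396
3. ⊥bis P9·P1 via (63.535,19.91): [(46.5865, 0) (85, 0) (85, 39) (79.7854, 39)]  |A|=850.7465
4. ⊥bis P9·P2 via (45.48,17.475): [(46.5865, 0) (85, 0) (85, 39) (79.7854, 39)]  |A|=850.7465
5. ⊥bis P9·P3 via (43.8,7.22): [(46.5865, 0) (85, 0) (85, 39) (79.7854, 39)]  |A|=850.7465
6. ⊥bis P9·P4 via (59.14,21.235): [(46.5865, 0) (85, 0) (85, 39) (79.7854, 39)]  |A|=850.7465
7. ⊥bis P9·P5 via (49.765,6.025): [(49.8789, 3.8676) (50.083, 0) (85, 0) (85, 39) (79.7854, 39)]  |A|=843.985
8. ⊥bis P9·P6 via (70.915,15.835): [(52.5641, 0) (85, 0) (85, 27.9889)]  |A|=453.9236
9. ⊥bis P9·P7 via (73.57,13.06): [(57.5628, 0) (85, 0) (85, 22.3856)]  |A|=307.0982
10. ⊥bis P9·P8 via (65.91,21.81): [(57.5628, 0) (85, 0) (85, 22.3856)]  |A|=307.0982
11. canonical 3-gon: [(57.5628, 0) (85, 0) (85, 22.3856)]
12. shoelace: 307.0982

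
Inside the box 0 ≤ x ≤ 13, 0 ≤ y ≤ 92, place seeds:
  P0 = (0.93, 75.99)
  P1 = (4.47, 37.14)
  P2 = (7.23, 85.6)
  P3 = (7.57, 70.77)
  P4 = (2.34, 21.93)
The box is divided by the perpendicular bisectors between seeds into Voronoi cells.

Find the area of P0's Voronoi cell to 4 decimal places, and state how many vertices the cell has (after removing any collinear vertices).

Area of P0's cell: 62.2851 (3 vertices)

1. box [0,13]×[0,92]: [(0, 0) (13, 0) (13, 92) (0, 92)]
2. ⊥bis P0·P1 via (2.7,56.565): [(0, 56.319) (13, 57.5035) (13, 92) (0, 92)]  |A|=456.1537
3. ⊥bis P0·P2 via (4.08,80.795): [(0, 83.4697) (0, 56.319) (13, 57.5035) (13, 74.9473)]  |A|=289.8645
4. ⊥bis P0·P3 via (4.25,73.38): [(8.0389, 78.1996) (0, 83.4697) (0, 67.9739)]  |A|=62.2851
5. ⊥bis P0·P4 via (1.635,48.96): [(8.0389, 78.1996) (0, 83.4697) (0, 67.9739)]  |A|=62.2851
6. canonical 3-gon: [(8.0389, 78.1996) (0, 83.4697) (0, 67.9739)]
7. shoelace: 62.2851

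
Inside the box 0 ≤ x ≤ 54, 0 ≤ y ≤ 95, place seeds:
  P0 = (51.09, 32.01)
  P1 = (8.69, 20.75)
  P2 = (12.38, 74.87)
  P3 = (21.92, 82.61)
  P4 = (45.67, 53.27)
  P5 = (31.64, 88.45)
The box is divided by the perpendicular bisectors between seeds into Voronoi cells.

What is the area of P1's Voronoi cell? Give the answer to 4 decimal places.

1. box [0,54]×[0,95]: [(0, 0) (54, 0) (54, 95) (0, 95)]
2. ⊥bis P1·P0 via (29.89,26.38): [(0, 0) (36.8956, 0) (11.6669, 95) (0, 95)]  |A|=2306.7183
3. ⊥bis P1·P2 via (10.535,47.81): [(0, 48.5283) (0, 0) (36.8956, 0) (24.4509, 46.8612)]  |A|=1457.7666
4. ⊥bis P1·P3 via (15.305,51.68): [(0, 48.5283) (0, 0) (36.8956, 0) (24.4509, 46.8612)]  |A|=1457.7666
5. ⊥bis P1·P4 via (27.18,37.01): [(18.1384, 47.2916) (0, 48.5283) (0, 0) (36.8956, 0) (27.0182, 37.194)]  |A|=1427.8074
6. ⊥bis P1·P5 via (20.165,54.6): [(18.1384, 47.2916) (0, 48.5283) (0, 0) (36.8956, 0) (27.0182, 37.194)]  |A|=1427.8074
7. canonical 5-gon: [(18.1384, 47.2916) (0, 48.5283) (0, 0) (36.8956, 0) (27.0182, 37.194)]
8. shoelace: 1427.8074

Area of P1's cell: 1427.8074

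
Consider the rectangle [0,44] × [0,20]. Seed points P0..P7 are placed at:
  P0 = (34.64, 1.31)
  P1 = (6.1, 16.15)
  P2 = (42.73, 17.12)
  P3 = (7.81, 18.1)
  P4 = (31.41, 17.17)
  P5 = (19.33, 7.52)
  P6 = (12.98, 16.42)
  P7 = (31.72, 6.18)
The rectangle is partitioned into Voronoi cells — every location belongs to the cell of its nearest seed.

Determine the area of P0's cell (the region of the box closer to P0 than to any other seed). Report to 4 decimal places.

1. box [0,44]×[0,20]: [(0, 0) (44, 0) (44, 20) (0, 20)]
2. ⊥bis P0·P1 via (20.37,8.73): [(15.8306, 0) (44, 0) (44, 20) (26.2301, 20)]  |A|=459.3927
3. ⊥bis P0·P2 via (38.685,9.215): [(24.4182, 16.5154) (15.8306, 0) (44, 0) (44, 6.4953)]  |A|=296.2085
4. ⊥bis P0·P3 via (21.225,9.705): [(25.2277, 16.1011) (19.1669, 6.4161) (15.8306, 0) (44, 0) (44, 6.4953)]  |A|=291.0333
5. ⊥bis P0·P4 via (33.025,9.24): [(37.0387, 10.0574) (19.168, 6.4179) (19.1669, 6.4161) (15.8306, 0) (44, 0) (44, 6.4953)]  |A|=215.5373
6. ⊥bis P0·P5 via (26.985,4.415): [(37.0387, 10.0574) (28.5745, 8.3336) (25.1942, 0) (44, 0) (44, 6.4953)]  |A|=149.5322
7. ⊥bis P0·P6 via (23.81,8.865): [(37.0387, 10.0574) (28.5745, 8.3336) (25.1942, 0) (44, 0) (44, 6.4953)]  |A|=149.5322
8. ⊥bis P0·P7 via (33.18,3.745): [(40.637, 8.2161) (26.9341, 0) (44, 0) (44, 6.4953)]  |A|=81.03
9. canonical 4-gon: [(40.637, 8.2161) (26.9341, 0) (44, 0) (44, 6.4953)]
10. shoelace: 81.03

Area of P0's cell: 81.0300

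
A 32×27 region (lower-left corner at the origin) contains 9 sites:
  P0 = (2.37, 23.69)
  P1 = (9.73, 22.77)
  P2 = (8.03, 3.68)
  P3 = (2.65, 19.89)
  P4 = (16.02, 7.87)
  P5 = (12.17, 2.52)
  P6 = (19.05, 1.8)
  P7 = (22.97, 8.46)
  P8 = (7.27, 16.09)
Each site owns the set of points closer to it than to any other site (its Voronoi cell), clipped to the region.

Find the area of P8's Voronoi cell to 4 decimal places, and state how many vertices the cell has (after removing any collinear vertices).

1. box [0,32]×[0,27]: [(0, 0) (32, 0) (32, 27) (0, 27)]
2. ⊥bis P8·P0 via (4.82,19.89): [(0, 16.7824) (0, 0) (32, 0) (32, 27) (15.8478, 27)]  |A|=783.0367
3. ⊥bis P8·P1 via (8.5,19.43): [(5.7037, 20.4598) (0, 16.7824) (0, 0) (32, 0) (32, 10.7758)]  |A|=516.8991
4. ⊥bis P8·P2 via (7.65,9.885): [(30.6021, 11.2906) (5.7037, 20.4598) (0, 16.7824) (0, 9.4165)]  |A|=184.6352
5. ⊥bis P8·P3 via (4.96,17.99): [(30.6021, 11.2906) (6.692, 20.0958) (0, 11.9597) (0, 9.4165)]  |A|=165.6431
6. ⊥bis P8·P4 via (11.645,11.98): [(9.8006, 10.0167) (16.0365, 16.6546) (6.692, 20.0958) (0, 11.9597) (0, 9.4165)]  |A|=100.5761
7. ⊥bis P8·P5 via (9.72,9.305): [(9.8006, 10.0167) (16.0365, 16.6546) (6.692, 20.0958) (0, 11.9597) (0, 9.4165)]  |A|=100.5761
8. ⊥bis P8·P6 via (13.16,8.945): [(9.8006, 10.0167) (16.0365, 16.6546) (6.692, 20.0958) (0, 11.9597) (0, 9.4165)]  |A|=100.5761
9. ⊥bis P8·P7 via (15.12,12.275): [(9.8006, 10.0167) (16.0365, 16.6546) (6.692, 20.0958) (0, 11.9597) (0, 9.4165)]  |A|=100.5761
10. canonical 5-gon: [(9.8006, 10.0167) (16.0365, 16.6546) (6.692, 20.0958) (0, 11.9597) (0, 9.4165)]
11. shoelace: 100.5761

Area of P8's cell: 100.5761 (5 vertices)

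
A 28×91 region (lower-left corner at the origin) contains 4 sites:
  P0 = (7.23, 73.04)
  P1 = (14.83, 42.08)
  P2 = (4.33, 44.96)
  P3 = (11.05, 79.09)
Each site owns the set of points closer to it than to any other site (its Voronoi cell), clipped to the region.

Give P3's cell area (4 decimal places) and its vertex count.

1. box [0,28]×[0,91]: [(0, 0) (28, 0) (28, 91) (0, 91)]
2. ⊥bis P3·P0 via (9.14,76.065): [(0, 81.836) (28, 64.1567) (28, 91) (0, 91)]  |A|=504.1016
3. ⊥bis P3·P1 via (12.94,60.585): [(0, 81.836) (28, 64.1567) (28, 91) (0, 91)]  |A|=504.1016
4. ⊥bis P3·P2 via (7.69,62.025): [(0, 81.836) (28, 64.1567) (28, 91) (0, 91)]  |A|=504.1016
5. canonical 4-gon: [(0, 81.836) (28, 64.1567) (28, 91) (0, 91)]
6. shoelace: 504.1016

Area of P3's cell: 504.1016 (4 vertices)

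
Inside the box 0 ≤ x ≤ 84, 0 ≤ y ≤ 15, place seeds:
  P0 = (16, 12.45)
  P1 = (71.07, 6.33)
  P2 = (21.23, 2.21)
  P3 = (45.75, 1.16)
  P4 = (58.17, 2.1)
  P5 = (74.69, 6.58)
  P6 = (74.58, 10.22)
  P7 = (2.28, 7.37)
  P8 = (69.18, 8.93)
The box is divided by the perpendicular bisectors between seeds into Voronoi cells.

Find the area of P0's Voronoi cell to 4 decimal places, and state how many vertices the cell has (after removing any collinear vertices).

1. box [0,84]×[0,15]: [(0, 0) (84, 0) (84, 15) (0, 15)]
2. ⊥bis P0·P1 via (43.535,9.39): [(0, 0) (42.4915, 0) (44.1584, 15) (0, 15)]  |A|=649.8744
3. ⊥bis P0·P2 via (18.615,7.33): [(0, 0) (4.2633, 0) (33.6324, 15) (0, 15)]  |A|=284.2177
4. ⊥bis P0·P3 via (30.875,6.805): [(0, 0) (4.2633, 0) (33.6324, 15) (0, 15)]  |A|=284.2177
5. ⊥bis P0·P4 via (37.085,7.275): [(0, 0) (4.2633, 0) (33.6324, 15) (0, 15)]  |A|=284.2177
6. ⊥bis P0·P5 via (45.345,9.515): [(0, 0) (4.2633, 0) (33.6324, 15) (0, 15)]  |A|=284.2177
7. ⊥bis P0·P6 via (45.29,11.335): [(0, 0) (4.2633, 0) (33.6324, 15) (0, 15)]  |A|=284.2177
8. ⊥bis P0·P7 via (9.14,9.91): [(11.4502, 3.6706) (33.6324, 15) (7.2554, 15)]  |A|=149.4173
9. ⊥bis P0·P8 via (42.59,10.69): [(11.4502, 3.6706) (33.6324, 15) (7.2554, 15)]  |A|=149.4173
10. canonical 3-gon: [(11.4502, 3.6706) (33.6324, 15) (7.2554, 15)]
11. shoelace: 149.4173

Area of P0's cell: 149.4173 (3 vertices)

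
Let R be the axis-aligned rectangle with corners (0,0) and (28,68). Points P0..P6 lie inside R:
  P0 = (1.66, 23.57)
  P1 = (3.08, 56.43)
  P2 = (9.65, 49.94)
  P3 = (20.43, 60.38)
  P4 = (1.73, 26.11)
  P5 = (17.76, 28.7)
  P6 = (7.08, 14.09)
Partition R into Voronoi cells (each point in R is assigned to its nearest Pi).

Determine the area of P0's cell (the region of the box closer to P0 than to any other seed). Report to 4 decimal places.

1. box [0,28]×[0,68]: [(0, 0) (28, 0) (28, 68) (0, 68)]
2. ⊥bis P0·P1 via (2.37,40): [(0, 40.1024) (0, 0) (28, 0) (28, 38.8924)]  |A|=1105.9279
3. ⊥bis P0·P2 via (5.655,36.755): [(0, 38.4684) (0, 0) (28, 0) (28, 29.9846)]  |A|=958.342
4. ⊥bis P0·P3 via (11.045,41.975): [(0, 38.4684) (0, 0) (28, 0) (28, 29.9846)]  |A|=958.342
5. ⊥bis P0·P4 via (1.695,24.84): [(0, 24.8867) (0, 0) (28, 0) (28, 24.1151)]  |A|=686.0248
6. ⊥bis P0·P5 via (9.71,26.135): [(10.1973, 24.6057) (0, 24.8867) (0, 0) (18.0375, 0)]  |A|=348.8009
7. ⊥bis P0·P6 via (4.37,18.83): [(10.856, 22.5383) (10.1973, 24.6057) (0, 24.8867) (0, 16.3315)]  |A|=56.8861
8. canonical 4-gon: [(10.856, 22.5383) (10.1973, 24.6057) (0, 24.8867) (0, 16.3315)]
9. shoelace: 56.8861

Area of P0's cell: 56.8861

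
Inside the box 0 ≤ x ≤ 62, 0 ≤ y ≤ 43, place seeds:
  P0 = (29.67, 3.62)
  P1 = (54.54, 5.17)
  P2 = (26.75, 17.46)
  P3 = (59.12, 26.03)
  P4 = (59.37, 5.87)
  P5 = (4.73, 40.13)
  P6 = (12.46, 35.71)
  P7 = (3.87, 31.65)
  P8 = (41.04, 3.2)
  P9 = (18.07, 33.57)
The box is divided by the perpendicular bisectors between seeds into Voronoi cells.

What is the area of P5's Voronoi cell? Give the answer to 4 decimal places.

Area of P5's cell: 66.8436

1. box [0,62]×[0,43]: [(0, 0) (62, 0) (62, 43) (0, 43)]
2. ⊥bis P5·P0 via (17.2,21.875): [(0, 10.1257) (48.1252, 43) (0, 43)]  |A|=791.0413
3. ⊥bis P5·P1 via (29.635,22.65): [(0, 10.1257) (40.0431, 37.4791) (43.918, 43) (0, 43)]  |A|=779.4277
4. ⊥bis P5·P2 via (15.74,28.795): [(0, 13.5063) (30.3643, 43) (0, 43)]  |A|=447.7779
5. ⊥bis P5·P3 via (31.925,33.08): [(0, 13.5063) (30.3643, 43) (0, 43)]  |A|=447.7779
6. ⊥bis P5·P4 via (32.05,23): [(0, 13.5063) (30.3643, 43) (0, 43)]  |A|=447.7779
7. ⊥bis P5·P6 via (8.595,37.92): [(0, 22.8885) (11.4997, 43) (0, 43)]  |A|=115.6386
8. ⊥bis P5·P7 via (4.3,35.89): [(0, 36.3261) (7.2625, 35.5896) (11.4997, 43) (0, 43)]  |A|=66.8436
9. ⊥bis P5·P8 via (22.885,21.665): [(0, 36.3261) (7.2625, 35.5896) (11.4997, 43) (0, 43)]  |A|=66.8436
10. ⊥bis P5·P9 via (11.4,36.85): [(0, 36.3261) (7.2625, 35.5896) (11.4997, 43) (0, 43)]  |A|=66.8436
11. canonical 4-gon: [(0, 36.3261) (7.2625, 35.5896) (11.4997, 43) (0, 43)]
12. shoelace: 66.8436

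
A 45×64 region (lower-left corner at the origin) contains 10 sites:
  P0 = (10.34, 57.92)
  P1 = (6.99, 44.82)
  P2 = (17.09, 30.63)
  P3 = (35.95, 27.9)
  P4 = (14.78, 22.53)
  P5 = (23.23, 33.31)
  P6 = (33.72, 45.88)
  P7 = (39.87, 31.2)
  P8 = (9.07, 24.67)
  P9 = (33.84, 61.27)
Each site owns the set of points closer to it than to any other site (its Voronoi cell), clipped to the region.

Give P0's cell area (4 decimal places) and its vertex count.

Area of P0's cell: 290.4776 (5 vertices)

1. box [0,45]×[0,64]: [(0, 0) (45, 0) (45, 64) (0, 64)]
2. ⊥bis P0·P1 via (8.665,51.37): [(0, 53.5859) (45, 42.0782) (45, 64) (0, 64)]  |A|=727.5581
3. ⊥bis P0·P2 via (13.715,44.275): [(0, 53.5859) (25.2514, 47.1284) (45, 52.0131) (45, 64) (0, 64)]  |A|=629.4577
4. ⊥bis P0·P3 via (23.145,42.91): [(0, 53.5859) (25.2514, 47.1284) (29.2489, 48.1172) (45, 61.5545) (45, 64) (0, 64)]  |A|=554.3144
5. ⊥bis P0·P4 via (12.56,40.225): [(0, 53.5859) (25.2514, 47.1284) (29.2489, 48.1172) (45, 61.5545) (45, 64) (0, 64)]  |A|=554.3144
6. ⊥bis P0·P5 via (16.785,45.615): [(0, 53.5859) (21.5041, 48.0867) (41.4738, 58.5463) (45, 61.5545) (45, 64) (0, 64)]  |A|=510.3473
7. ⊥bis P0·P6 via (22.03,51.9): [(0, 53.5859) (20.2336, 48.4116) (28.2611, 64) (0, 64)]  |A|=325.6304
8. ⊥bis P0·P7 via (25.105,44.56): [(0, 53.5859) (20.2336, 48.4116) (28.2611, 64) (0, 64)]  |A|=325.6304
9. ⊥bis P0·P8 via (9.705,41.295): [(0, 53.5859) (20.2336, 48.4116) (28.2611, 64) (0, 64)]  |A|=325.6304
10. ⊥bis P0·P9 via (22.09,59.595): [(0, 53.5859) (20.2336, 48.4116) (22.9361, 53.6596) (21.4621, 64) (0, 64)]  |A|=290.4776
11. canonical 5-gon: [(0, 53.5859) (20.2336, 48.4116) (22.9361, 53.6596) (21.4621, 64) (0, 64)]
12. shoelace: 290.4776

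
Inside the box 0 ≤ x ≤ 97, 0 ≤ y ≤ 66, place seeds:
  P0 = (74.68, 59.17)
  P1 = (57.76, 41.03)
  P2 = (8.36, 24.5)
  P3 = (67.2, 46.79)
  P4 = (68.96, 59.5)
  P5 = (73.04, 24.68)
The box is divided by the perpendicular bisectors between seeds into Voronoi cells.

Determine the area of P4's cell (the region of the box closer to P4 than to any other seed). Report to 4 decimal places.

Area of P4's cell: 298.9819

1. box [0,97]×[0,66]: [(0, 0) (97, 0) (97, 66) (0, 66)]
2. ⊥bis P4·P0 via (71.82,59.335): [(0, 0) (68.3968, 0) (72.2045, 66) (0, 66)]  |A|=4639.8444
3. ⊥bis P4·P1 via (63.36,50.265): [(71.0285, 45.6149) (72.2045, 66) (37.4113, 66)]  |A|=354.6311
4. ⊥bis P4·P2 via (38.66,42): [(71.0285, 45.6149) (72.2045, 66) (37.4113, 66)]  |A|=354.6311
5. ⊥bis P4·P3 via (68.08,53.145): [(55.8082, 54.8443) (71.4361, 52.6803) (72.2045, 66) (37.4113, 66)]  |A|=298.9819
6. ⊥bis P4·P5 via (71,42.09): [(55.8082, 54.8443) (71.4361, 52.6803) (72.2045, 66) (37.4113, 66)]  |A|=298.9819
7. canonical 4-gon: [(55.8082, 54.8443) (71.4361, 52.6803) (72.2045, 66) (37.4113, 66)]
8. shoelace: 298.9819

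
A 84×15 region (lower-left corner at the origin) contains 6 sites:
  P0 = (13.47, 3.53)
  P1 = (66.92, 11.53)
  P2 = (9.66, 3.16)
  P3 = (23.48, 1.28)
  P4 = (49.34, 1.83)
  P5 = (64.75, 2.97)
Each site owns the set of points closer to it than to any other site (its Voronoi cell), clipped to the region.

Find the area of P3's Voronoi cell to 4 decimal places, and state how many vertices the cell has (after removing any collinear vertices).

1. box [0,84]×[0,15]: [(0, 0) (84, 0) (84, 15) (0, 15)]
2. ⊥bis P3·P0 via (18.475,2.405): [(17.9344, 0) (84, 0) (84, 15) (21.306, 15)]  |A|=965.6966
3. ⊥bis P3·P1 via (45.2,6.405): [(17.9344, 0) (46.7113, 0) (43.1719, 15) (21.306, 15)]  |A|=379.8209
4. ⊥bis P3·P2 via (16.57,2.22): [(17.9344, 0) (46.7113, 0) (43.1719, 15) (21.306, 15)]  |A|=379.8209
5. ⊥bis P3·P4 via (36.41,1.555): [(17.9344, 0) (36.4431, 0) (36.124, 15) (21.306, 15)]  |A|=249.9499
6. ⊥bis P3·P5 via (44.115,2.125): [(17.9344, 0) (36.4431, 0) (36.124, 15) (21.306, 15)]  |A|=249.9499
7. canonical 4-gon: [(17.9344, 0) (36.4431, 0) (36.124, 15) (21.306, 15)]
8. shoelace: 249.9499

Area of P3's cell: 249.9499 (4 vertices)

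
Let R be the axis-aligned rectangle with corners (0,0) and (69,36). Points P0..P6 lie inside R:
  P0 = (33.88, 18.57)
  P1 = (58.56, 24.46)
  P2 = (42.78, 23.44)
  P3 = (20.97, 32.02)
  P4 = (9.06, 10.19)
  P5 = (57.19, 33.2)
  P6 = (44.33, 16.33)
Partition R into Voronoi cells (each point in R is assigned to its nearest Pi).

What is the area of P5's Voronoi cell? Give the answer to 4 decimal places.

1. box [0,69]×[0,36]: [(0, 0) (69, 0) (69, 36) (0, 36)]
2. ⊥bis P5·P0 via (45.535,25.885): [(61.7811, 0) (69, 0) (69, 36) (39.1865, 36)]  |A|=666.5816
3. ⊥bis P5·P1 via (57.875,28.83): [(44.9575, 26.8052) (69, 30.5739) (69, 36) (39.1865, 36)]  |A|=202.294
4. ⊥bis P5·P2 via (49.985,28.32): [(50.43, 27.663) (69, 30.5739) (69, 36) (44.7833, 36)]  |A|=151.3293
5. ⊥bis P5·P3 via (39.08,32.61): [(50.43, 27.663) (69, 30.5739) (69, 36) (44.7833, 36)]  |A|=151.3293
6. ⊥bis P5·P4 via (33.125,21.695): [(50.43, 27.663) (69, 30.5739) (69, 36) (44.7833, 36)]  |A|=151.3293
7. ⊥bis P5·P6 via (50.76,24.765): [(50.43, 27.663) (69, 30.5739) (69, 36) (44.7833, 36)]  |A|=151.3293
8. canonical 4-gon: [(50.43, 27.663) (69, 30.5739) (69, 36) (44.7833, 36)]
9. shoelace: 151.3293

Area of P5's cell: 151.3293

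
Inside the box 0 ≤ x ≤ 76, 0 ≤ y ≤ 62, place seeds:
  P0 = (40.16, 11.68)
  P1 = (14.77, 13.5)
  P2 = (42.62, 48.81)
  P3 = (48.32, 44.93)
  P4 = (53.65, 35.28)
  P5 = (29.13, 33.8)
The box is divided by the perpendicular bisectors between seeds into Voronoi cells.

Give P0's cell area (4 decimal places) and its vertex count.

Area of P0's cell: 898.4865 (5 vertices)

1. box [0,76]×[0,62]: [(0, 0) (76, 0) (76, 62) (0, 62)]
2. ⊥bis P0·P1 via (27.465,12.59): [(26.5625, 0) (76, 0) (76, 62) (31.0068, 62)]  |A|=2927.351
3. ⊥bis P0·P2 via (41.39,30.245): [(28.7904, 31.0798) (26.5625, 0) (76, 0) (76, 27.952)]  |A|=1428.0534
4. ⊥bis P0·P3 via (44.24,28.305): [(34.4656, 30.7038) (28.7904, 31.0798) (26.5625, 0) (76, 0) (76, 20.5107)]  |A|=1273.5186
5. ⊥bis P0·P4 via (46.905,23.48): [(34.2414, 30.7186) (28.7904, 31.0798) (26.5625, 0) (76, 0) (76, 6.849)]  |A|=987.4389
6. ⊥bis P0·P5 via (34.645,22.74): [(41.8843, 26.3499) (27.9534, 19.4033) (26.5625, 0) (76, 0) (76, 6.849)]  |A|=898.4865
7. canonical 5-gon: [(41.8843, 26.3499) (27.9534, 19.4033) (26.5625, 0) (76, 0) (76, 6.849)]
8. shoelace: 898.4865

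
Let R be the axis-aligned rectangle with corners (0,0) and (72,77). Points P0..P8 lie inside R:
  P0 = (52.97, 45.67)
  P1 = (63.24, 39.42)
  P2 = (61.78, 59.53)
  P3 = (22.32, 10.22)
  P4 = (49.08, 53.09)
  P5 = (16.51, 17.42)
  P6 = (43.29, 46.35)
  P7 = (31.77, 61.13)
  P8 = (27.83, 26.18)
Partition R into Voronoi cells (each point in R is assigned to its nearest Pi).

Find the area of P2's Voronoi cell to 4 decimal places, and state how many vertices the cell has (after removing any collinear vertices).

Area of P2's cell: 537.4787 (6 vertices)

1. box [0,72]×[0,77]: [(0, 0) (72, 0) (72, 77) (0, 77)]
2. ⊥bis P2·P0 via (57.375,52.6): [(72, 43.3037) (72, 77) (18.9886, 77)]  |A|=893.1428
3. ⊥bis P2·P1 via (62.51,49.475): [(62.3137, 49.4607) (72, 50.164) (72, 77) (18.9886, 77)]  |A|=859.9176
4. ⊥bis P2·P3 via (42.05,34.875): [(62.3137, 49.4607) (72, 50.164) (72, 77) (18.9886, 77)]  |A|=859.9176
5. ⊥bis P2·P4 via (55.43,56.31): [(57.281, 52.6598) (62.3137, 49.4607) (72, 50.164) (72, 77) (44.9384, 77)]  |A|=544.1059
6. ⊥bis P2·P5 via (39.145,38.475): [(57.281, 52.6598) (62.3137, 49.4607) (72, 50.164) (72, 77) (44.9384, 77)]  |A|=544.1059
7. ⊥bis P2·P6 via (52.535,52.94): [(57.281, 52.6598) (62.3137, 49.4607) (72, 50.164) (72, 77) (44.9384, 77)]  |A|=544.1059
8. ⊥bis P2·P7 via (46.775,60.33): [(47.4045, 72.1367) (57.281, 52.6598) (62.3137, 49.4607) (72, 50.164) (72, 77) (47.6638, 77)]  |A|=537.4787
9. ⊥bis P2·P8 via (44.805,42.855): [(47.4045, 72.1367) (57.281, 52.6598) (62.3137, 49.4607) (72, 50.164) (72, 77) (47.6638, 77)]  |A|=537.4787
10. canonical 6-gon: [(47.4045, 72.1367) (57.281, 52.6598) (62.3137, 49.4607) (72, 50.164) (72, 77) (47.6638, 77)]
11. shoelace: 537.4787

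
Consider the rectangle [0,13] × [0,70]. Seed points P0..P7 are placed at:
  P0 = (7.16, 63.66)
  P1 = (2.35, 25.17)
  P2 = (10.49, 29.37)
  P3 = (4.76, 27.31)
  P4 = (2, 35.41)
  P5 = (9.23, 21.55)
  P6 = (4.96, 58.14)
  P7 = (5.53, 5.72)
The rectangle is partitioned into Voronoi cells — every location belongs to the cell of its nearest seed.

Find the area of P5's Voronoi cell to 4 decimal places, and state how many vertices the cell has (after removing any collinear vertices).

1. box [0,13]×[0,70]: [(0, 0) (13, 0) (13, 70) (0, 70)]
2. ⊥bis P5·P0 via (8.195,42.605): [(0, 42.2022) (0, 0) (13, 0) (13, 42.8412)]  |A|=552.7818
3. ⊥bis P5·P1 via (5.79,23.36): [(0, 12.3558) (0, 0) (13, 0) (13, 37.063)]  |A|=321.2221
4. ⊥bis P5·P2 via (9.86,25.46): [(7.1267, 25.9004) (0, 12.3558) (0, 0) (13, 0) (13, 24.9541)]  |A|=285.6623
5. ⊥bis P5·P3 via (6.995,24.43): [(8.5866, 25.6652) (5.9099, 23.5879) (0, 12.3558) (0, 0) (13, 0) (13, 24.9541)]  |A|=283.8311
6. ⊥bis P5·P4 via (5.615,28.48): [(8.5866, 25.6652) (5.9099, 23.5879) (0, 12.3558) (0, 0) (13, 0) (13, 24.9541)]  |A|=283.8311
7. ⊥bis P5·P6 via (7.095,39.845): [(8.5866, 25.6652) (5.9099, 23.5879) (0, 12.3558) (0, 0) (13, 0) (13, 24.9541)]  |A|=283.8311
8. ⊥bis P5·P7 via (7.38,13.635): [(8.5866, 25.6652) (5.9099, 23.5879) (1.4076, 15.031) (13, 12.3214) (13, 24.9541)]  |A|=106.0165
9. canonical 5-gon: [(8.5866, 25.6652) (5.9099, 23.5879) (1.4076, 15.031) (13, 12.3214) (13, 24.9541)]
10. shoelace: 106.0165

Area of P5's cell: 106.0165 (5 vertices)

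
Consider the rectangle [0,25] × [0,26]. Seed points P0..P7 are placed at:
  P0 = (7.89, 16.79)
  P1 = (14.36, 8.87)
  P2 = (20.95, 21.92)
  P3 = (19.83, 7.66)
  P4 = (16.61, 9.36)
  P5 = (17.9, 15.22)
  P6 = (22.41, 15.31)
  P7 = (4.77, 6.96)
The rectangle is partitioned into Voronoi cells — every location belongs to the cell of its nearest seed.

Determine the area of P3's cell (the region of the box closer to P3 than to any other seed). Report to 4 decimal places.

1. box [0,25]×[0,26]: [(0, 0) (25, 0) (25, 26) (0, 26)]
2. ⊥bis P3·P0 via (13.86,12.225): [(4.5121, 0) (25, 0) (25, 26) (24.3931, 26)]  |A|=274.2322
3. ⊥bis P3·P1 via (17.095,8.265): [(19.6443, 19.7896) (15.2667, 0) (25, 0) (25, 26) (24.3931, 26)]  |A|=167.8171
4. ⊥bis P3·P2 via (20.39,14.79): [(18.57, 14.9329) (15.2667, 0) (25, 0) (25, 14.4279)]  |A|=119.059
5. ⊥bis P3·P4 via (18.22,8.51): [(21.4899, 14.7036) (16.377, 5.0191) (15.2667, 0) (25, 0) (25, 14.4279)]  |A|=104.3338
6. ⊥bis P3·P5 via (18.865,11.44): [(19.9074, 11.7061) (16.377, 5.0191) (15.2667, 0) (25, 0) (25, 13.0062)]  |A|=95.2348
7. ⊥bis P3·P6 via (21.12,11.485): [(20.2244, 11.787) (19.9074, 11.7061) (16.377, 5.0191) (15.2667, 0) (25, 0) (25, 10.1765)]  |A|=88.4779
8. ⊥bis P3·P7 via (12.3,7.31): [(20.2244, 11.787) (19.9074, 11.7061) (16.377, 5.0191) (15.2667, 0) (25, 0) (25, 10.1765)]  |A|=88.4779
9. canonical 6-gon: [(20.2244, 11.787) (19.9074, 11.7061) (16.377, 5.0191) (15.2667, 0) (25, 0) (25, 10.1765)]
10. shoelace: 88.4779

Area of P3's cell: 88.4779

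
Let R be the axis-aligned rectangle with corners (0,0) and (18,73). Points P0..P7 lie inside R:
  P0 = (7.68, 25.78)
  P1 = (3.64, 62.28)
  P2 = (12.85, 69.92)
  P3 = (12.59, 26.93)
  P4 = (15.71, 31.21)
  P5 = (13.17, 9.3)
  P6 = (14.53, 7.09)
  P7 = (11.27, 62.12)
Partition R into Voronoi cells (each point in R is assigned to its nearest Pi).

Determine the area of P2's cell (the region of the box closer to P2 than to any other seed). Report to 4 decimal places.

Area of P2's cell: 89.6972

1. box [0,18]×[0,73]: [(0, 0) (18, 0) (18, 73) (0, 73)]
2. ⊥bis P2·P0 via (10.265,47.85): [(0, 49.0523) (18, 46.944) (18, 73) (0, 73)]  |A|=450.033
3. ⊥bis P2·P1 via (8.245,66.1): [(18, 54.3404) (18, 73) (2.5212, 73)]  |A|=144.4141
4. ⊥bis P2·P3 via (12.72,48.425): [(18, 54.3404) (18, 73) (2.5212, 73)]  |A|=144.4141
5. ⊥bis P2·P4 via (14.28,50.565): [(18, 54.3404) (18, 73) (2.5212, 73)]  |A|=144.4141
6. ⊥bis P2·P5 via (13.01,39.61): [(18, 54.3404) (18, 73) (2.5212, 73)]  |A|=144.4141
7. ⊥bis P2·P6 via (13.69,38.505): [(18, 54.3404) (18, 73) (2.5212, 73)]  |A|=144.4141
8. ⊥bis P2·P7 via (12.06,66.02): [(7.5542, 66.9327) (18, 64.8168) (18, 73) (2.5212, 73)]  |A|=89.6972
9. canonical 4-gon: [(7.5542, 66.9327) (18, 64.8168) (18, 73) (2.5212, 73)]
10. shoelace: 89.6972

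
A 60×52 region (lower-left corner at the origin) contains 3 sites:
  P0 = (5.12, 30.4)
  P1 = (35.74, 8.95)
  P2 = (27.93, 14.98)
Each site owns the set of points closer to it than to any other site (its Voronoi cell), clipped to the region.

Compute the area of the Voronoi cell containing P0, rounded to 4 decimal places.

1. box [0,60]×[0,52]: [(0, 0) (60, 0) (60, 52) (0, 52)]
2. ⊥bis P0·P1 via (20.43,19.675): [(0, 0) (6.6472, 0) (43.0744, 52) (0, 52)]  |A|=1292.7619
3. ⊥bis P0·P2 via (16.525,22.69): [(0, 0) (1.1861, 0) (36.3391, 52) (0, 52)]  |A|=975.6564
4. canonical 4-gon: [(0, 0) (1.1861, 0) (36.3391, 52) (0, 52)]
5. shoelace: 975.6564

Area of P0's cell: 975.6564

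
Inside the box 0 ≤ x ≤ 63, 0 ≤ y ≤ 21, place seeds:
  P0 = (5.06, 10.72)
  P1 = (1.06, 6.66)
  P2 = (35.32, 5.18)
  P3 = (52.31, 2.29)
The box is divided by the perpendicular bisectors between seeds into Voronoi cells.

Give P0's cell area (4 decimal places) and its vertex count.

Area of P0's cell: 364.2655 (5 vertices)

1. box [0,63]×[0,21]: [(0, 0) (63, 0) (63, 21) (0, 21)]
2. ⊥bis P0·P1 via (3.06,8.69): [(0, 11.7048) (11.8804, 0) (63, 0) (63, 21) (0, 21)]  |A|=1253.4716
3. ⊥bis P0·P2 via (20.19,7.95): [(0, 11.7048) (11.8804, 0) (18.7345, 0) (22.5792, 21) (0, 21)]  |A|=364.2655
4. ⊥bis P0·P3 via (28.685,6.505): [(0, 11.7048) (11.8804, 0) (18.7345, 0) (22.5792, 21) (0, 21)]  |A|=364.2655
5. canonical 5-gon: [(0, 11.7048) (11.8804, 0) (18.7345, 0) (22.5792, 21) (0, 21)]
6. shoelace: 364.2655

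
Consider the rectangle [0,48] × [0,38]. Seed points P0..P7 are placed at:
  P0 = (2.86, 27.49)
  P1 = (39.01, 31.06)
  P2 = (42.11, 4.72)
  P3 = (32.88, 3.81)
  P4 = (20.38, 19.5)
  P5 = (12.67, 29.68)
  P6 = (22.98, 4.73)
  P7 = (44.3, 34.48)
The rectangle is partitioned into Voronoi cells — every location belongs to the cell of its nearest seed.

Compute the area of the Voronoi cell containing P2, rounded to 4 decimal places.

1. box [0,48]×[0,38]: [(0, 0) (48, 0) (48, 38) (0, 38)]
2. ⊥bis P2·P0 via (22.485,16.105): [(13.142, 0) (48, 0) (48, 38) (35.1869, 38)]  |A|=905.7502
3. ⊥bis P2·P1 via (40.56,17.89): [(22.2719, 15.7376) (13.142, 0) (48, 0) (48, 18.7656)]  |A|=515.6931
4. ⊥bis P2·P3 via (37.495,4.265): [(36.2023, 17.3771) (37.9155, 0) (48, 0) (48, 18.7656)]  |A|=198.3159
5. ⊥bis P2·P4 via (31.245,12.11): [(36.2023, 17.3771) (37.9155, 0) (48, 0) (48, 18.7656)]  |A|=198.3159
6. ⊥bis P2·P5 via (27.39,17.2): [(36.2023, 17.3771) (37.9155, 0) (48, 0) (48, 18.7656)]  |A|=198.3159
7. ⊥bis P2·P6 via (32.545,4.725): [(36.2023, 17.3771) (37.9155, 0) (48, 0) (48, 18.7656)]  |A|=198.3159
8. ⊥bis P2·P7 via (43.205,19.6): [(36.2023, 17.3771) (37.9155, 0) (48, 0) (48, 18.7656)]  |A|=198.3159
9. canonical 4-gon: [(36.2023, 17.3771) (37.9155, 0) (48, 0) (48, 18.7656)]
10. shoelace: 198.3159

Area of P2's cell: 198.3159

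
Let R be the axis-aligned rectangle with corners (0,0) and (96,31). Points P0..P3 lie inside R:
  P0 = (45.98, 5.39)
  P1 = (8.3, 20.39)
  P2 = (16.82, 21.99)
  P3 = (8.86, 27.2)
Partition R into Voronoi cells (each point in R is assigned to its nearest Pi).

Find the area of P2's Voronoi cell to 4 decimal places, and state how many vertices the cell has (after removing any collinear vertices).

Area of P2's cell: 559.1886 (5 vertices)

1. box [0,96]×[0,31]: [(0, 0) (96, 0) (96, 31) (0, 31)]
2. ⊥bis P2·P0 via (31.4,13.69): [(0, 0) (23.6067, 0) (41.2541, 31) (0, 31)]  |A|=1005.3419
3. ⊥bis P2·P1 via (12.56,21.19): [(16.5393, 0) (23.6067, 0) (41.2541, 31) (10.7177, 31)]  |A|=582.857
4. ⊥bis P2·P3 via (12.84,24.595): [(12.1256, 23.5034) (16.5393, 0) (23.6067, 0) (41.2541, 31) (17.0322, 31)]  |A|=559.1886
5. canonical 5-gon: [(12.1256, 23.5034) (16.5393, 0) (23.6067, 0) (41.2541, 31) (17.0322, 31)]
6. shoelace: 559.1886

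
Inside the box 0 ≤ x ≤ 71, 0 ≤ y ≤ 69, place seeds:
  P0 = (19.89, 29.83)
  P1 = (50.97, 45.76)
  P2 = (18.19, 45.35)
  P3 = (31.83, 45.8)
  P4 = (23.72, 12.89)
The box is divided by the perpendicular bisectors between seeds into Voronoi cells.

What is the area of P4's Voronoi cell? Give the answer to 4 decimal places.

Area of P4's cell: 1279.2822

1. box [0,71]×[0,69]: [(0, 0) (71, 0) (71, 69) (0, 69)]
2. ⊥bis P4·P0 via (21.805,21.36): [(0, 16.4301) (0, 0) (71, 0) (71, 32.4826)]  |A|=1736.3995
3. ⊥bis P4·P1 via (37.345,29.325): [(41.564, 25.8274) (0, 16.4301) (0, 0) (71, 0) (71, 1.4242)]  |A|=1279.2822
4. ⊥bis P4·P2 via (20.955,29.12): [(41.564, 25.8274) (0, 16.4301) (0, 0) (71, 0) (71, 1.4242)]  |A|=1279.2822
5. ⊥bis P4·P3 via (27.775,29.345): [(41.564, 25.8274) (0, 16.4301) (0, 0) (71, 0) (71, 1.4242)]  |A|=1279.2822
6. canonical 5-gon: [(41.564, 25.8274) (0, 16.4301) (0, 0) (71, 0) (71, 1.4242)]
7. shoelace: 1279.2822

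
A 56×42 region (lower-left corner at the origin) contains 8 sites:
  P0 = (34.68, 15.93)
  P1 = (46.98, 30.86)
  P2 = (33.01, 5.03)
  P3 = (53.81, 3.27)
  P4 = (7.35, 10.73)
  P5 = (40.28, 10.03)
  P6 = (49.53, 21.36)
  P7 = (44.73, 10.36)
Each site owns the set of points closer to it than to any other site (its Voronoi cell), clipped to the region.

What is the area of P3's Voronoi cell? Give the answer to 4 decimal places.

Area of P3's cell: 90.8996

1. box [0,56]×[0,42]: [(0, 0) (56, 0) (56, 42) (0, 42)]
2. ⊥bis P3·P0 via (44.245,9.6): [(37.8918, 0) (56, 0) (56, 27.3625)]  |A|=247.7422
3. ⊥bis P3·P1 via (50.395,17.065): [(48.9482, 16.7068) (37.8918, 0) (56, 0) (56, 18.4525)]  |A|=216.3267
4. ⊥bis P3·P2 via (43.41,4.15): [(48.9482, 16.7068) (43.8163, 8.9523) (43.0588, 0) (56, 0) (56, 18.4525)]  |A|=193.1985
5. ⊥bis P3·P4 via (30.58,7): [(48.9482, 16.7068) (43.8163, 8.9523) (43.0588, 0) (56, 0) (56, 18.4525)]  |A|=193.1985
6. ⊥bis P3·P5 via (47.045,6.65): [(52.5103, 17.5886) (43.7225, 0) (56, 0) (56, 18.4525)]  |A|=140.1698
7. ⊥bis P3·P6 via (51.67,12.315): [(49.6348, 11.8335) (43.7225, 0) (56, 0) (56, 13.3395)]  |A|=115.097
8. ⊥bis P3·P7 via (49.27,6.815): [(53.9939, 12.8648) (43.9486, 0) (56, 0) (56, 13.3395)]  |A|=90.8996
9. canonical 4-gon: [(53.9939, 12.8648) (43.9486, 0) (56, 0) (56, 13.3395)]
10. shoelace: 90.8996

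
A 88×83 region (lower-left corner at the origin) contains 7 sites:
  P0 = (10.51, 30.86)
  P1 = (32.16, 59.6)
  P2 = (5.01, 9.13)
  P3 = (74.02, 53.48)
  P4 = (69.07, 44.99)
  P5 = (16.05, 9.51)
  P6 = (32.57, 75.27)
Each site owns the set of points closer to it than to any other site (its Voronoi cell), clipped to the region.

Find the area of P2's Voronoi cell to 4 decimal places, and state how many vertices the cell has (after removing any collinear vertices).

Area of P2's cell: 216.9649 (4 vertices)

1. box [0,88]×[0,83]: [(0, 0) (88, 0) (88, 83) (0, 83)]
2. ⊥bis P2·P0 via (7.76,19.995): [(0, 21.9591) (0, 0) (86.7584, 0)]  |A|=952.5687
3. ⊥bis P2·P1 via (18.585,34.365): [(78.654, 2.0513) (0, 21.9591) (0, 0) (82.4672, 0)]  |A|=948.1674
4. ⊥bis P2·P3 via (39.515,31.305): [(54.3642, 8.1992) (0, 21.9591) (0, 0) (59.6335, 0)]  |A|=841.3675
5. ⊥bis P2·P4 via (37.04,27.06): [(46.4811, 10.1944) (0, 21.9591) (0, 0) (52.1879, 0)]  |A|=776.355
6. ⊥bis P2·P5 via (10.53,9.32): [(10.1837, 19.3816) (0, 21.9591) (0, 0) (10.8508, 0)]  |A|=216.9649
7. ⊥bis P2·P6 via (18.79,42.2): [(10.1837, 19.3816) (0, 21.9591) (0, 0) (10.8508, 0)]  |A|=216.9649
8. canonical 4-gon: [(10.1837, 19.3816) (0, 21.9591) (0, 0) (10.8508, 0)]
9. shoelace: 216.9649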